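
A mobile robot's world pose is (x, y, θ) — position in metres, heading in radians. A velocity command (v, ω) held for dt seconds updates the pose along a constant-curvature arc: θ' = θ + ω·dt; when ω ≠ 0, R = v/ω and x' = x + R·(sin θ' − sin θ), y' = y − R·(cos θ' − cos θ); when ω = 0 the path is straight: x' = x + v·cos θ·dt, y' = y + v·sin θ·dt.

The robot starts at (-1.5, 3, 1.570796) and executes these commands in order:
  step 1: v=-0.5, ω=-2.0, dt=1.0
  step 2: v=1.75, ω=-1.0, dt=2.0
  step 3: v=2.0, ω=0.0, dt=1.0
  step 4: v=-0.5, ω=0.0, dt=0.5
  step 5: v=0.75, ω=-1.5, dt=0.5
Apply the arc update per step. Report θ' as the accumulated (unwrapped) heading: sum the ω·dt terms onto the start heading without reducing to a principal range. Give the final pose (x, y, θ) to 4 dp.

step 1: θ'=-0.4292 (R=0.2500) → pose (-1.8540, 2.7727, -0.4292)
step 2: θ'=-2.4292 (R=-1.7500) → pose (-1.4384, -0.1430, -2.4292)
step 3: θ'=-2.4292 (straight) → pose (-2.9520, -1.4503, -2.4292)
step 4: θ'=-2.4292 (straight) → pose (-2.7628, -1.2869, -2.4292)
step 5: θ'=-3.1792 (R=-0.5000) → pose (-3.1084, -1.4081, -3.1792)

(-3.1084, -1.4081, -3.1792)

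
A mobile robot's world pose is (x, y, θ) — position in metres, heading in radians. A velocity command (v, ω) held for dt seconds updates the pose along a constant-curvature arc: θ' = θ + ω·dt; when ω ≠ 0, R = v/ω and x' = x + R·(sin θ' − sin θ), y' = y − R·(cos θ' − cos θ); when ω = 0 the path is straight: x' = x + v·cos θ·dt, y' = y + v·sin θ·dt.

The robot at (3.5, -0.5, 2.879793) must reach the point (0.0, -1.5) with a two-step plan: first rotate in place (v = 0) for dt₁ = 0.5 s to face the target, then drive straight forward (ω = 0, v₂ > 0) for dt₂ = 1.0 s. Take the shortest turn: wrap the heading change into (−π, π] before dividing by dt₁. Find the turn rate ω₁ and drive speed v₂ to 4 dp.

heading to target = atan2(-1.5−-0.5, 0−3.5) = -2.8633
Δθ = wrap(-2.8633 − 2.8798) = 0.5401; ω₁ = Δθ/dt₁ = 1.0802
distance = √((0−3.5)² + (-1.5−-0.5)²) = 3.6401; v₂ = distance/dt₂ = 3.6401

ω₁ = 1.0802, v₂ = 3.6401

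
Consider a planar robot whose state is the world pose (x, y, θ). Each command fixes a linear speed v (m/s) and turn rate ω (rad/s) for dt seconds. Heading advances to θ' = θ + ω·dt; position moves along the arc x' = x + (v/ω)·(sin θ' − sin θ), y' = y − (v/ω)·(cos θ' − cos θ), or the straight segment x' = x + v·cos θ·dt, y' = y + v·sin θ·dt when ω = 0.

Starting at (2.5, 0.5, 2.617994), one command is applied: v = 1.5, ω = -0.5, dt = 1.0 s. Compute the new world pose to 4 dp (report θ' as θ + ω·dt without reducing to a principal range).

θ' = 2.6180 + -0.5·1.0 = 2.1180
R = v/ω = 1.5/-0.5 = -3.0000
x' = 2.5 + -3.0000·(sin 2.1180 − sin 2.6180) = 1.4380
y' = 0.5 − -3.0000·(cos 2.1180 − cos 2.6180) = 1.5372

(1.4380, 1.5372, 2.1180)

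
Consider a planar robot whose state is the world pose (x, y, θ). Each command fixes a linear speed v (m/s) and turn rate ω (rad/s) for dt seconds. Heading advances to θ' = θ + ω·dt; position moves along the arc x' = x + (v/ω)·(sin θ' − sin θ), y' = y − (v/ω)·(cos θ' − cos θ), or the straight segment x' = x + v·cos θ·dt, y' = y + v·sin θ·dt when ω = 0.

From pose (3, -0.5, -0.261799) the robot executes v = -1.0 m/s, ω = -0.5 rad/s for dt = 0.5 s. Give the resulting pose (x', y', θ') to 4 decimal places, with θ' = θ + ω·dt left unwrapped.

θ' = -0.2618 + -0.5·0.5 = -0.5118
R = v/ω = -1.0/-0.5 = 2.0000
x' = 3 + 2.0000·(sin -0.5118 − sin -0.2618) = 2.5381
y' = -0.5 − 2.0000·(cos -0.5118 − cos -0.2618) = -0.3119

(2.5381, -0.3119, -0.5118)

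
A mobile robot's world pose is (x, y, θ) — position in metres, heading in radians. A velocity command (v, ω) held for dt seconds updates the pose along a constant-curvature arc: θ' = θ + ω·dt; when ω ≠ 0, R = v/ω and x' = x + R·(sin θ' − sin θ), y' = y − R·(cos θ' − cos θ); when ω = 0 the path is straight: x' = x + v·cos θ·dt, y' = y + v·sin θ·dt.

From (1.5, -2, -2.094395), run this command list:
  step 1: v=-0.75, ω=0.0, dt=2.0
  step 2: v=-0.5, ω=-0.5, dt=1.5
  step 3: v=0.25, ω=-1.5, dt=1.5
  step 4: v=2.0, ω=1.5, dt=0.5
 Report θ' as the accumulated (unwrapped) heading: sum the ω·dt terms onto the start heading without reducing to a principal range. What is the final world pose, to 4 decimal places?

(2.6266, 0.9534, -4.3444)

step 1: θ'=-2.0944 (straight) → pose (2.2500, -0.7010, -2.0944)
step 2: θ'=-2.8444 (R=1.0000) → pose (2.8232, -0.2448, -2.8444)
step 3: θ'=-5.0944 (R=-0.1667) → pose (2.6197, -0.0233, -5.0944)
step 4: θ'=-4.3444 (R=1.3333) → pose (2.6266, 0.9534, -4.3444)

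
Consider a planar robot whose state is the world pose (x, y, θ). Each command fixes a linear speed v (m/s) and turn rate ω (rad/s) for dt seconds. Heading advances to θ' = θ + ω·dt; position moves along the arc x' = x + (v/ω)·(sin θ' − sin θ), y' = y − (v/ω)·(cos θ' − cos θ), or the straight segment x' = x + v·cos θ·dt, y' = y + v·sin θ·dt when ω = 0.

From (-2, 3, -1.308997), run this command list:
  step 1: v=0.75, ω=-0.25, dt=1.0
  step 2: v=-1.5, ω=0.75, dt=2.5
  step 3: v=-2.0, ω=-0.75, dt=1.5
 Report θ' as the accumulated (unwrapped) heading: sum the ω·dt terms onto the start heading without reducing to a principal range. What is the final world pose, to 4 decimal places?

(-7.2777, 4.8303, -0.8090)

step 1: θ'=-1.5590 (R=-3.0000) → pose (-1.8980, 2.2589, -1.5590)
step 2: θ'=0.3160 (R=-2.0000) → pose (-4.5194, 4.1363, 0.3160)
step 3: θ'=-0.8090 (R=2.6667) → pose (-7.2777, 4.8303, -0.8090)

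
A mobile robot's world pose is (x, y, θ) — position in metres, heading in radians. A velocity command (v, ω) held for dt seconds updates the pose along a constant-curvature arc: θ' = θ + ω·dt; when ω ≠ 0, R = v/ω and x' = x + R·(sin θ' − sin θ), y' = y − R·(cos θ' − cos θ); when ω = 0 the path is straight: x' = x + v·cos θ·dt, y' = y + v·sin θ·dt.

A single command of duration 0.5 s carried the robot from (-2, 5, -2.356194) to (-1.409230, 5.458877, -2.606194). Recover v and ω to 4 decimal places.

v = -1.5000, ω = -0.5000

Δθ = -2.606194 − -2.356194 = -0.250000
ω = Δθ/dt = -0.250000/0.5 = -0.5000
R = Δx/(sin θ' − sin θ) = 3.0000
v = R·ω = 3.0000·-0.5000 = -1.5000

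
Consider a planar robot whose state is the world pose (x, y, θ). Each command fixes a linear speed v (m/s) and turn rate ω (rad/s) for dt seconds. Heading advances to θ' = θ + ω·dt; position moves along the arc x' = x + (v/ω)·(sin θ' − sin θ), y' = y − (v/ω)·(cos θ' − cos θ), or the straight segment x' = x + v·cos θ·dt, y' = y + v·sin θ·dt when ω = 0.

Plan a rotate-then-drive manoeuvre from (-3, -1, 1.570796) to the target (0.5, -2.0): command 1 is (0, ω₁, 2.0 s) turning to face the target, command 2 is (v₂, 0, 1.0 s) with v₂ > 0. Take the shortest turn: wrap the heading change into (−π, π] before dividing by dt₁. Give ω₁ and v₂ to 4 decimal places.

heading to target = atan2(-2−-1, 0.5−-3) = -0.2783
Δθ = wrap(-0.2783 − 1.5708) = -1.8491; ω₁ = Δθ/dt₁ = -0.9245
distance = √((0.5−-3)² + (-2−-1)²) = 3.6401; v₂ = distance/dt₂ = 3.6401

ω₁ = -0.9245, v₂ = 3.6401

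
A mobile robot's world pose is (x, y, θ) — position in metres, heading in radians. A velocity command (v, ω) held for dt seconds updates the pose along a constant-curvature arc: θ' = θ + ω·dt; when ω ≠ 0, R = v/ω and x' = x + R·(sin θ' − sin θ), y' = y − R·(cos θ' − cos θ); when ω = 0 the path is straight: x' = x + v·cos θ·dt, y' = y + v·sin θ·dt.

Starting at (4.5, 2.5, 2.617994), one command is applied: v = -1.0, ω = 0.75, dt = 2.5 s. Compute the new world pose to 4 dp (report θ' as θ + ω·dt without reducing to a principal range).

(6.4680, 3.3645, 4.4930)

θ' = 2.6180 + 0.75·2.5 = 4.4930
R = v/ω = -1.0/0.75 = -1.3333
x' = 4.5 + -1.3333·(sin 4.4930 − sin 2.6180) = 6.4680
y' = 2.5 − -1.3333·(cos 4.4930 − cos 2.6180) = 3.3645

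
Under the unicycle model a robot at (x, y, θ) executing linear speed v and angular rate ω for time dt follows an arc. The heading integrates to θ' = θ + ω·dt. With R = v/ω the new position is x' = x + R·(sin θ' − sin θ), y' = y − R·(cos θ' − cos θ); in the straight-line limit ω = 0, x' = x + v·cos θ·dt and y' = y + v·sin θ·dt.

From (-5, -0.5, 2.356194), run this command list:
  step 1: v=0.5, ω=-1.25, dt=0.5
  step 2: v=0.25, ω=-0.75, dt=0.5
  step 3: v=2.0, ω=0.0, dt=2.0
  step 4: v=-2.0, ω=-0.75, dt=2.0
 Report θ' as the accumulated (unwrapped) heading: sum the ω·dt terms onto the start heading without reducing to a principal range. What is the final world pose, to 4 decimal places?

step 1: θ'=1.7312 (R=-0.4000) → pose (-5.1120, -0.2810, 1.7312)
step 2: θ'=1.3562 (R=-0.3333) → pose (-5.1087, -0.1568, 1.3562)
step 3: θ'=1.3562 (straight) → pose (-4.2568, 3.7514, 1.3562)
step 4: θ'=-0.1438 (R=2.6667) → pose (-7.2445, 1.6802, -0.1438)

(-7.2445, 1.6802, -0.1438)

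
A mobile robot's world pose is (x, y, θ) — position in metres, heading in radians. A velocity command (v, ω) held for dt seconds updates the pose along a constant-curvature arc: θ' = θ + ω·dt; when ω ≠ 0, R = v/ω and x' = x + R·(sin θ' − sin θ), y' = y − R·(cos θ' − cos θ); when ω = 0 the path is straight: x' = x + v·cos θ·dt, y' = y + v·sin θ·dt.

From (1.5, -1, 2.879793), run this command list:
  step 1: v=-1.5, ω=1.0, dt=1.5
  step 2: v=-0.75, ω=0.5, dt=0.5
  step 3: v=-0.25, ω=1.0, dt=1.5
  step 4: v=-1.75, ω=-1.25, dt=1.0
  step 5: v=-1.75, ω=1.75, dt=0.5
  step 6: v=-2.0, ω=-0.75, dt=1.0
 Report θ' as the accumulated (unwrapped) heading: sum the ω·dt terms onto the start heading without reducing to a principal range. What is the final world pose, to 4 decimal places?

(0.3147, 3.9744, 5.0048)

step 1: θ'=4.3798 (R=-1.5000) → pose (3.3060, -0.0409, 4.3798)
step 2: θ'=4.6298 (R=-1.5000) → pose (3.3831, 0.3251, 4.6298)
step 3: θ'=6.1298 (R=-0.2500) → pose (3.1722, 0.5928, 6.1298)
step 4: θ'=4.8798 (R=1.4000) → pose (2.0056, 1.7431, 4.8798)
step 5: θ'=5.7548 (R=-1.0000) → pose (1.5238, 2.4401, 5.7548)
step 6: θ'=5.0048 (R=2.6667) → pose (0.3147, 3.9744, 5.0048)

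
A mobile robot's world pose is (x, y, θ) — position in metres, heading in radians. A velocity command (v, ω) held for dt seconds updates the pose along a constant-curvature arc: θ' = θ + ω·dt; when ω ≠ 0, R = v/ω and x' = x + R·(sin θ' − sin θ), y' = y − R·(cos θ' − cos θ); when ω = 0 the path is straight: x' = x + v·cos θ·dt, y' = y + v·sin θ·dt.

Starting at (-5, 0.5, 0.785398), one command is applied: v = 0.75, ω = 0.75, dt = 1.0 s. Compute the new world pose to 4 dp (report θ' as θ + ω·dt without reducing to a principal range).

θ' = 0.7854 + 0.75·1.0 = 1.5354
R = v/ω = 0.75/0.75 = 1.0000
x' = -5 + 1.0000·(sin 1.5354 − sin 0.7854) = -4.7077
y' = 0.5 − 1.0000·(cos 1.5354 − cos 0.7854) = 1.1717

(-4.7077, 1.1717, 1.5354)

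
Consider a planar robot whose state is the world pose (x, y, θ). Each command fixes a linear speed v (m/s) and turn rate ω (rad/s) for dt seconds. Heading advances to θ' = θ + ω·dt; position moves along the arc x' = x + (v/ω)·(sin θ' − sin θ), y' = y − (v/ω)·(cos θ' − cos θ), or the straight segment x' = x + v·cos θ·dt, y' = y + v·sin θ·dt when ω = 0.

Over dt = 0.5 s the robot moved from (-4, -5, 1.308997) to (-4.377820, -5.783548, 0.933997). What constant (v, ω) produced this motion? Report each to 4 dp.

v = -1.7500, ω = -0.7500

Δθ = 0.933997 − 1.308997 = -0.375000
ω = Δθ/dt = -0.375000/0.5 = -0.7500
R = −Δy/(cos θ' − cos θ) = 2.3333
v = R·ω = 2.3333·-0.7500 = -1.7500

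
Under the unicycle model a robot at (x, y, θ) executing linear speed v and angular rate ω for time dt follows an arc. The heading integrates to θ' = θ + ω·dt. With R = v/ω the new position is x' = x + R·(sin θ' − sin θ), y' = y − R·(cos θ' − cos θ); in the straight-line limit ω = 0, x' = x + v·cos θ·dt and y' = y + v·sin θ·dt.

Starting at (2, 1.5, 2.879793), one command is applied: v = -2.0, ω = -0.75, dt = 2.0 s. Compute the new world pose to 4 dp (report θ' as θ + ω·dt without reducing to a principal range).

(3.9280, -1.5821, 1.3798)

θ' = 2.8798 + -0.75·2.0 = 1.3798
R = v/ω = -2.0/-0.75 = 2.6667
x' = 2 + 2.6667·(sin 1.3798 − sin 2.8798) = 3.9280
y' = 1.5 − 2.6667·(cos 1.3798 − cos 2.8798) = -1.5821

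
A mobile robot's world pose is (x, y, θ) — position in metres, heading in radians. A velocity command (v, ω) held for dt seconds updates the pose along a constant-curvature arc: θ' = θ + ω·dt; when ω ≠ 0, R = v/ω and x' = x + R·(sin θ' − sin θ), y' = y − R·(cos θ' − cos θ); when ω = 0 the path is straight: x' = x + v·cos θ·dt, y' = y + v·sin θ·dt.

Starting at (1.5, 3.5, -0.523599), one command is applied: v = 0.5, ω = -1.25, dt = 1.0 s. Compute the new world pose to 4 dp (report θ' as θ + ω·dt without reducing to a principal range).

(1.6918, 3.0730, -1.7736)

θ' = -0.5236 + -1.25·1.0 = -1.7736
R = v/ω = 0.5/-1.25 = -0.4000
x' = 1.5 + -0.4000·(sin -1.7736 − sin -0.5236) = 1.6918
y' = 3.5 − -0.4000·(cos -1.7736 − cos -0.5236) = 3.0730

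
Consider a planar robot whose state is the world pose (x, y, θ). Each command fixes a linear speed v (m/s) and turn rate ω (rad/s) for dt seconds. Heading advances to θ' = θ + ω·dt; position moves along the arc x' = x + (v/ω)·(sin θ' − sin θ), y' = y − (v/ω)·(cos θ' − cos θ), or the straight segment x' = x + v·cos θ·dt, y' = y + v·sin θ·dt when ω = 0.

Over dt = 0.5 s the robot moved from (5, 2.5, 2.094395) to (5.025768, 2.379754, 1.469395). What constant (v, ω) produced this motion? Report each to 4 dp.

Δθ = 1.469395 − 2.094395 = -0.625000
ω = Δθ/dt = -0.625000/0.5 = -1.2500
R = −Δy/(cos θ' − cos θ) = 0.2000
v = R·ω = 0.2000·-1.2500 = -0.2500

v = -0.2500, ω = -1.2500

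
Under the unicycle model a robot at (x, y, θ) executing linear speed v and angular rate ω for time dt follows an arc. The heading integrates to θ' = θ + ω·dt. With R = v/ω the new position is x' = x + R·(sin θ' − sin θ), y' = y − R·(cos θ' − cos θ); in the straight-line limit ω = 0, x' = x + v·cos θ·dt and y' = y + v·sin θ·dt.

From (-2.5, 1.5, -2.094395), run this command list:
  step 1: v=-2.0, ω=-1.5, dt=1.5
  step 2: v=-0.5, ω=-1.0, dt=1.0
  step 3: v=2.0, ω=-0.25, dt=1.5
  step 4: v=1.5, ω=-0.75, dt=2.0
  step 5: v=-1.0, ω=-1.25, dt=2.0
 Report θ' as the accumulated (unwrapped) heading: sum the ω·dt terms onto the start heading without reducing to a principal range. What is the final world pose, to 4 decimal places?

(5.5712, 3.6085, -9.7194)

step 1: θ'=-4.3444 (R=1.3333) → pose (-0.1012, 1.3130, -4.3444)
step 2: θ'=-5.3444 (R=0.5000) → pose (-0.1643, 0.8377, -5.3444)
step 3: θ'=-5.7194 (R=-8.0000) → pose (2.0153, 2.8735, -5.7194)
step 4: θ'=-7.2194 (R=-2.0000) → pose (4.6947, 2.3687, -7.2194)
step 5: θ'=-9.7194 (R=0.8000) → pose (5.5712, 3.6085, -9.7194)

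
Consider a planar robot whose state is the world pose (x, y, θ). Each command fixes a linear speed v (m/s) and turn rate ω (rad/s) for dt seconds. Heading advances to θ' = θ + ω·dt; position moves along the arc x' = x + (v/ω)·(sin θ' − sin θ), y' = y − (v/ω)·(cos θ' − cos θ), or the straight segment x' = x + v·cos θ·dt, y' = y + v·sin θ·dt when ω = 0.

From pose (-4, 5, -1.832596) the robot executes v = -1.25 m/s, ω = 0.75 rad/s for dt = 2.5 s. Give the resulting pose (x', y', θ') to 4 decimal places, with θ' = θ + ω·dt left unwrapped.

(-5.6805, 7.0965, 0.0424)

θ' = -1.8326 + 0.75·2.5 = 0.0424
R = v/ω = -1.25/0.75 = -1.6667
x' = -4 + -1.6667·(sin 0.0424 − sin -1.8326) = -5.6805
y' = 5 − -1.6667·(cos 0.0424 − cos -1.8326) = 7.0965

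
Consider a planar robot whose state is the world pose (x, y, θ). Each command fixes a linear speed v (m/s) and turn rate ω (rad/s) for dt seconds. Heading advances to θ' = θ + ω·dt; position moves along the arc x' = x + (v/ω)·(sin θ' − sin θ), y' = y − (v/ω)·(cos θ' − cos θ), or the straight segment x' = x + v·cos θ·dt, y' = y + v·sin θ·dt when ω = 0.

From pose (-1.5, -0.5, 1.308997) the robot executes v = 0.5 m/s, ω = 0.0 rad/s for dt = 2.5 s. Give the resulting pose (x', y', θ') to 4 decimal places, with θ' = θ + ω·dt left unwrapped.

(-1.1765, 0.7074, 1.3090)

θ' = 1.3090 + 0.0·2.5 = 1.3090
ω = 0 → straight: x' = -1.5 + 0.5·cos(1.3090)·2.5 = -1.1765
y' = -0.5 + 0.5·sin(1.3090)·2.5 = 0.7074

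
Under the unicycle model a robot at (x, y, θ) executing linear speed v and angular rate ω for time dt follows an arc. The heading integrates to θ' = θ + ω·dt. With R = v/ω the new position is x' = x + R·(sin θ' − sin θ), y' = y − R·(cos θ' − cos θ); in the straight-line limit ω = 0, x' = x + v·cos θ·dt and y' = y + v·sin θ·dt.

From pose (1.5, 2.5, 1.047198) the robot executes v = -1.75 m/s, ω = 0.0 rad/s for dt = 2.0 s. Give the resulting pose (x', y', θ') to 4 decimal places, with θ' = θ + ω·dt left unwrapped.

θ' = 1.0472 + 0.0·2.0 = 1.0472
ω = 0 → straight: x' = 1.5 + -1.75·cos(1.0472)·2.0 = -0.2500
y' = 2.5 + -1.75·sin(1.0472)·2.0 = -0.5311

(-0.2500, -0.5311, 1.0472)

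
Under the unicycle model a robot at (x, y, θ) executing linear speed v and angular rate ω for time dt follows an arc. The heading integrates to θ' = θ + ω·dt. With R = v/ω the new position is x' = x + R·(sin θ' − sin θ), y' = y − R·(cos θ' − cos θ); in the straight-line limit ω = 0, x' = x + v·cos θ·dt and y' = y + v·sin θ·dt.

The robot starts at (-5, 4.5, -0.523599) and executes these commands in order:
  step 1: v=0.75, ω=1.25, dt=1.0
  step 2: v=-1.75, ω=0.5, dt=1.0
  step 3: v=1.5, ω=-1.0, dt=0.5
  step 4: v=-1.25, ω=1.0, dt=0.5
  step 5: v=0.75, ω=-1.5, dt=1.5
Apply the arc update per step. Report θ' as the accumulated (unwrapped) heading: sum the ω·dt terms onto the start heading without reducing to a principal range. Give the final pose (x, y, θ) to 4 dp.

step 1: θ'=0.7264 (R=0.6000) → pose (-4.3015, 4.5711, 0.7264)
step 2: θ'=1.2264 (R=-3.5000) → pose (-5.2713, 3.1363, 1.2264)
step 3: θ'=0.7264 (R=-1.5000) → pose (-4.8557, 3.7512, 0.7264)
step 4: θ'=1.2264 (R=-1.2500) → pose (-5.2021, 3.2388, 1.2264)
step 5: θ'=-1.0236 (R=-0.5000) → pose (-4.3044, 3.3301, -1.0236)

(-4.3044, 3.3301, -1.0236)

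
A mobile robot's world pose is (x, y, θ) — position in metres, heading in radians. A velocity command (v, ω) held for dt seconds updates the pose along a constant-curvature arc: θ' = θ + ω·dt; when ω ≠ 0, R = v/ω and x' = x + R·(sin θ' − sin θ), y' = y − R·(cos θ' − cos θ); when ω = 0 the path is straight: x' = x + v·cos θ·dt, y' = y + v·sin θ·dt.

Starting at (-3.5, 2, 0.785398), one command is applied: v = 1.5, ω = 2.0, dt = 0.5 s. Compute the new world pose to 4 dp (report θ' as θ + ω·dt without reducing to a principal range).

θ' = 0.7854 + 2.0·0.5 = 1.7854
R = v/ω = 1.5/2.0 = 0.7500
x' = -3.5 + 0.7500·(sin 1.7854 − sin 0.7854) = -3.2975
y' = 2 − 0.7500·(cos 1.7854 − cos 0.7854) = 2.6900

(-3.2975, 2.6900, 1.7854)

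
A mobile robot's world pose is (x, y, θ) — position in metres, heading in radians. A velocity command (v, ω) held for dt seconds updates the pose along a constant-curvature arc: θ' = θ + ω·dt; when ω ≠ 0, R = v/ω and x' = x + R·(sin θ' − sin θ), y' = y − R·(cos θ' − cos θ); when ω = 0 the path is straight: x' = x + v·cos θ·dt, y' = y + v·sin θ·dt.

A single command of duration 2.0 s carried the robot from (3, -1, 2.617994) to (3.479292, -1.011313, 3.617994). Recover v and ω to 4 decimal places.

Δθ = 3.617994 − 2.617994 = 1.000000
ω = Δθ/dt = 1.000000/2.0 = 0.5000
R = Δx/(sin θ' − sin θ) = -0.5000
v = R·ω = -0.5000·0.5000 = -0.2500

v = -0.2500, ω = 0.5000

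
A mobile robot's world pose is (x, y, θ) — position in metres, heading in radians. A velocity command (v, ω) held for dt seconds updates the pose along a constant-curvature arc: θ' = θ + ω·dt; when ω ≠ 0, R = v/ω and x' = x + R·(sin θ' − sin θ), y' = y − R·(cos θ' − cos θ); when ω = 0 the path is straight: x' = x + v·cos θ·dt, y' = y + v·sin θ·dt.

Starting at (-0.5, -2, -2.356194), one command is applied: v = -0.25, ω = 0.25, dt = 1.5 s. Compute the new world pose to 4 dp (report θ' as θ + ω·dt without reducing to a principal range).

θ' = -2.3562 + 0.25·1.5 = -1.9812
R = v/ω = -0.25/0.25 = -1.0000
x' = -0.5 + -1.0000·(sin -1.9812 − sin -2.3562) = -0.2901
y' = -2 − -1.0000·(cos -1.9812 − cos -2.3562) = -1.6919

(-0.2901, -1.6919, -1.9812)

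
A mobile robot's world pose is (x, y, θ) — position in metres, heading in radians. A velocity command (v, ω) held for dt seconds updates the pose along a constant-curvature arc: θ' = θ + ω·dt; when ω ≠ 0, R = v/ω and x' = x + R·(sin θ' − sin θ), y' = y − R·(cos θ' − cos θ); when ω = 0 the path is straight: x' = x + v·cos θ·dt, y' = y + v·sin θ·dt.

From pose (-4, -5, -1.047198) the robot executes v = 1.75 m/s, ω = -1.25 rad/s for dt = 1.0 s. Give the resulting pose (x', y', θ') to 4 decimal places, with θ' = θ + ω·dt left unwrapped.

θ' = -1.0472 + -1.25·1.0 = -2.2972
R = v/ω = 1.75/-1.25 = -1.4000
x' = -4 + -1.4000·(sin -2.2972 − sin -1.0472) = -4.1658
y' = -5 − -1.4000·(cos -2.2972 − cos -1.0472) = -6.6299

(-4.1658, -6.6299, -2.2972)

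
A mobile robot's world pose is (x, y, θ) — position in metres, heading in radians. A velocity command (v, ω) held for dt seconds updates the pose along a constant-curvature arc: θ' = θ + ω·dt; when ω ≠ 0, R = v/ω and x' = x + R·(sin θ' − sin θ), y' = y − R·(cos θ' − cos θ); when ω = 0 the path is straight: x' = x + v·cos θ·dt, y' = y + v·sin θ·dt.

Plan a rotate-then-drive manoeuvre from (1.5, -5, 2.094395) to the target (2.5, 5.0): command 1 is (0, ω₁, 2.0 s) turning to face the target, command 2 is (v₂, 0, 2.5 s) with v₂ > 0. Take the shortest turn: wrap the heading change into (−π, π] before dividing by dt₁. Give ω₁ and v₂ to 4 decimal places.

heading to target = atan2(5−-5, 2.5−1.5) = 1.4711
Δθ = wrap(1.4711 − 2.0944) = -0.6233; ω₁ = Δθ/dt₁ = -0.3116
distance = √((2.5−1.5)² + (5−-5)²) = 10.0499; v₂ = distance/dt₂ = 4.0200

ω₁ = -0.3116, v₂ = 4.0200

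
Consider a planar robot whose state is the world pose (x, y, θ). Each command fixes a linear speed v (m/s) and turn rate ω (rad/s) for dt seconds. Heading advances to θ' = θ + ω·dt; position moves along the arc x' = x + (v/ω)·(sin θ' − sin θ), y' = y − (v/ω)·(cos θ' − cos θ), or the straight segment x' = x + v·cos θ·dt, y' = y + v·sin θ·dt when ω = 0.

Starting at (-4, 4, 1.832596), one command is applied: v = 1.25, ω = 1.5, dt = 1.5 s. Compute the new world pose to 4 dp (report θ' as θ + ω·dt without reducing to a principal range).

θ' = 1.8326 + 1.5·1.5 = 4.0826
R = v/ω = 1.25/1.5 = 0.8333
x' = -4 + 0.8333·(sin 4.0826 − sin 1.8326) = -5.4784
y' = 4 − 0.8333·(cos 4.0826 − cos 1.8326) = 4.2751

(-5.4784, 4.2751, 4.0826)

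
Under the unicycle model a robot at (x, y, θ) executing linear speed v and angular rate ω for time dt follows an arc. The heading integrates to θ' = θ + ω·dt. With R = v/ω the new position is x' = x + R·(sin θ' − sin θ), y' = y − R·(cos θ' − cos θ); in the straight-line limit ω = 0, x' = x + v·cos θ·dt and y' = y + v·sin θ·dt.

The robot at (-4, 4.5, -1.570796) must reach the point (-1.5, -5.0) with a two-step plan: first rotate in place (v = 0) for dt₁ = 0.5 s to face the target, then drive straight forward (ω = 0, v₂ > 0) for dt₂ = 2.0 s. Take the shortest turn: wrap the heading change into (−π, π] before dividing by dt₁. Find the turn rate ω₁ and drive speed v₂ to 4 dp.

ω₁ = 0.5146, v₂ = 4.9117

heading to target = atan2(-5−4.5, -1.5−-4) = -1.3135
Δθ = wrap(-1.3135 − -1.5708) = 0.2573; ω₁ = Δθ/dt₁ = 0.5146
distance = √((-1.5−-4)² + (-5−4.5)²) = 9.8234; v₂ = distance/dt₂ = 4.9117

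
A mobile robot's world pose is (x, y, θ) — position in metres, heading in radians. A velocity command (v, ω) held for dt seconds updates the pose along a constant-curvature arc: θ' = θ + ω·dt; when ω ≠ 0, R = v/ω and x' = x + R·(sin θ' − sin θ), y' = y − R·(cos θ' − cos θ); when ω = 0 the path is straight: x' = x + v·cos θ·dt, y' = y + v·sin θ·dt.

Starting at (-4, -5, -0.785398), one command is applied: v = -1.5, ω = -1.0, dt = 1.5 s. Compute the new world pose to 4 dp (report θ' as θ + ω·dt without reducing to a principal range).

θ' = -0.7854 + -1.0·1.5 = -2.2854
R = v/ω = -1.5/-1.0 = 1.5000
x' = -4 + 1.5000·(sin -2.2854 − sin -0.7854) = -4.0724
y' = -5 − 1.5000·(cos -2.2854 − cos -0.7854) = -2.9564

(-4.0724, -2.9564, -2.2854)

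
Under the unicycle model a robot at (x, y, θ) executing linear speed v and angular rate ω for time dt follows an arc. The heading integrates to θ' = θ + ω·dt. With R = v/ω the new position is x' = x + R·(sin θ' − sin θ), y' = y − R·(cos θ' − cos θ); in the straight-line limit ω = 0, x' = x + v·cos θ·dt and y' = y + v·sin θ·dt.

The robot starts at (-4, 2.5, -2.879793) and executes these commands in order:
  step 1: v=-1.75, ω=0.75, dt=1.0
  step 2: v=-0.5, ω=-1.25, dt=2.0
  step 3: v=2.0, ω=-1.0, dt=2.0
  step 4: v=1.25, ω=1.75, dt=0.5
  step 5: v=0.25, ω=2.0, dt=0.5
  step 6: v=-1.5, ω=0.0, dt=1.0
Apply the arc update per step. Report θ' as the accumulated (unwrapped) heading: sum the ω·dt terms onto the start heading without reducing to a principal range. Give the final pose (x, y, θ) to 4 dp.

(1.3856, 4.0422, -4.7548)

step 1: θ'=-2.1298 (R=-2.3333) → pose (-2.6257, 3.5164, -2.1298)
step 2: θ'=-4.6298 (R=0.4000) → pose (-1.8880, 3.3372, -4.6298)
step 3: θ'=-6.6298 (R=-2.0000) → pose (0.7846, 5.3833, -6.6298)
step 4: θ'=-5.7548 (R=0.7143) → pose (1.3874, 5.4382, -5.7548)
step 5: θ'=-4.7548 (R=0.1250) → pose (1.4492, 5.5409, -4.7548)
step 6: θ'=-4.7548 (straight) → pose (1.3856, 4.0422, -4.7548)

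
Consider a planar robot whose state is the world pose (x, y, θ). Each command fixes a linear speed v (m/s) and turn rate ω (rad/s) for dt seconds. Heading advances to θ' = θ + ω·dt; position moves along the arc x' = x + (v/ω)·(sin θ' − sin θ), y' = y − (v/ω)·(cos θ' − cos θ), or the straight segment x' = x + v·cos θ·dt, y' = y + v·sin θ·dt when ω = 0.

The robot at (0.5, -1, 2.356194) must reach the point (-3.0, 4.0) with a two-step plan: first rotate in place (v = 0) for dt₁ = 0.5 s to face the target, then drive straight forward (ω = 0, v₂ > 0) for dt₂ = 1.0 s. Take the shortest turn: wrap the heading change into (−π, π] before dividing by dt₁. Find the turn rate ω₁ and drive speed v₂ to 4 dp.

ω₁ = -0.3493, v₂ = 6.1033

heading to target = atan2(4−-1, -3−0.5) = 2.1815
Δθ = wrap(2.1815 − 2.3562) = -0.1747; ω₁ = Δθ/dt₁ = -0.3493
distance = √((-3−0.5)² + (4−-1)²) = 6.1033; v₂ = distance/dt₂ = 6.1033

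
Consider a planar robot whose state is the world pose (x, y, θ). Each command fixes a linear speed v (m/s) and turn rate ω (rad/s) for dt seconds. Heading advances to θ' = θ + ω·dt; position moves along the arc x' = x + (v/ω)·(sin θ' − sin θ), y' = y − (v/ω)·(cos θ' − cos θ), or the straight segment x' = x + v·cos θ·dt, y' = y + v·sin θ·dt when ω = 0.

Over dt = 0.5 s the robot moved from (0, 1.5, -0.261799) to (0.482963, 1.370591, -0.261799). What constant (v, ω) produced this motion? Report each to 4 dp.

Δθ = -0.261799 − -0.261799 = 0.000000
ω = Δθ/dt = 0.000000/0.5 = 0.0000
ω = 0 → v = (Δx·cos θ + Δy·sin θ)/dt = 1.0000

v = 1.0000, ω = 0.0000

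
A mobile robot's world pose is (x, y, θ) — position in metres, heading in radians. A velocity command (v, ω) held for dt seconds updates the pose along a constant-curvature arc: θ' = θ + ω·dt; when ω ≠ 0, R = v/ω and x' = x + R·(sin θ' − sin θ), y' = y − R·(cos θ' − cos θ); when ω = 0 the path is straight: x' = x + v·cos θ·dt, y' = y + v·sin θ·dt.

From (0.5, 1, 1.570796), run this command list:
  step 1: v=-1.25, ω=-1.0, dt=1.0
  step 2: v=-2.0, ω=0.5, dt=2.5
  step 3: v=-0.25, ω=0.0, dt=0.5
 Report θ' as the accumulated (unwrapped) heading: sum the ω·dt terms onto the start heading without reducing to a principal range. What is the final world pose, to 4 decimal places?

step 1: θ'=0.5708 (R=1.2500) → pose (-0.0746, -0.0518, 0.5708)
step 2: θ'=1.8208 (R=-4.0000) → pose (-1.7891, -4.4073, 1.8208)
step 3: θ'=1.8208 (straight) → pose (-1.7581, -4.5285, 1.8208)

(-1.7581, -4.5285, 1.8208)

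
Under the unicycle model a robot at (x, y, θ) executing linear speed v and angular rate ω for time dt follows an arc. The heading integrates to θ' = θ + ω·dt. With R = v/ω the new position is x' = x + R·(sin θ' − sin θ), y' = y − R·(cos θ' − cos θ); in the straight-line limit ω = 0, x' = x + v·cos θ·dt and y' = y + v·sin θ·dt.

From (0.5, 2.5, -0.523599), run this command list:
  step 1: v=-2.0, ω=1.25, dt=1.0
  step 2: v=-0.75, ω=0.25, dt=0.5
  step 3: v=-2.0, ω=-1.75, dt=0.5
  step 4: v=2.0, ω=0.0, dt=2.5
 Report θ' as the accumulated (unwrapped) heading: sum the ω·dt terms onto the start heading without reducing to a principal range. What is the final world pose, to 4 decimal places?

(2.4852, 1.5371, -0.0236)

step 1: θ'=0.7264 (R=-1.6000) → pose (-1.3627, 2.3105, 0.7264)
step 2: θ'=0.8514 (R=-3.0000) → pose (-1.6268, 2.0446, 0.8514)
step 3: θ'=-0.0236 (R=1.1429) → pose (-2.5134, 1.6551, -0.0236)
step 4: θ'=-0.0236 (straight) → pose (2.4852, 1.5371, -0.0236)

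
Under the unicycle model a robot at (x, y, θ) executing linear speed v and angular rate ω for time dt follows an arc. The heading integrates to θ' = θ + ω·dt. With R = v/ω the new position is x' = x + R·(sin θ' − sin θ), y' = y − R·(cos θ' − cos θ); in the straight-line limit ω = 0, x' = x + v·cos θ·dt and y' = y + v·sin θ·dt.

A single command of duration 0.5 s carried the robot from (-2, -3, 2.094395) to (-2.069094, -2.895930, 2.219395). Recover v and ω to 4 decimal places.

Δθ = 2.219395 − 2.094395 = 0.125000
ω = Δθ/dt = 0.125000/0.5 = 0.2500
R = −Δy/(cos θ' − cos θ) = 1.0000
v = R·ω = 1.0000·0.2500 = 0.2500

v = 0.2500, ω = 0.2500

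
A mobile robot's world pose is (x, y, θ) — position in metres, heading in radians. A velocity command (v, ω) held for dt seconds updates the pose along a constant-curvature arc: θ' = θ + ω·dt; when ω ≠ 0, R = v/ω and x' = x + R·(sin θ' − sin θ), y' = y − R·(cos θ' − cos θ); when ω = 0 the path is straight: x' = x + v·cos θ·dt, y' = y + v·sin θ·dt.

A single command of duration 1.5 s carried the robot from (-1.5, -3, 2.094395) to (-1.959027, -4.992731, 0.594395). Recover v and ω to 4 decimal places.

v = -1.5000, ω = -1.0000

Δθ = 0.594395 − 2.094395 = -1.500000
ω = Δθ/dt = -1.500000/1.5 = -1.0000
R = −Δy/(cos θ' − cos θ) = 1.5000
v = R·ω = 1.5000·-1.0000 = -1.5000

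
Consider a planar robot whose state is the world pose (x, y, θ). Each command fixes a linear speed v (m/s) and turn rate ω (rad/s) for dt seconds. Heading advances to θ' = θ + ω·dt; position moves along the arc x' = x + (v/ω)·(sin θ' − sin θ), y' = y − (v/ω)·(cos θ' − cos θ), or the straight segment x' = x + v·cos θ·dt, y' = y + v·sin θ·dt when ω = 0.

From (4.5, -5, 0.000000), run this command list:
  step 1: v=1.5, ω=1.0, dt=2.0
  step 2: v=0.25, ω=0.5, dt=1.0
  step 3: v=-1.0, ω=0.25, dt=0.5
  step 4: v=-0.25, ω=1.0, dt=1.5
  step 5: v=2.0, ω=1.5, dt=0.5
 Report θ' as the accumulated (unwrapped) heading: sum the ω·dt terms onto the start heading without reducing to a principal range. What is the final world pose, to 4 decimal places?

(6.2524, -3.8327, 4.8750)

step 1: θ'=2.0000 (R=1.5000) → pose (5.8639, -2.8758, 2.0000)
step 2: θ'=2.5000 (R=0.5000) → pose (5.7085, -2.6833, 2.5000)
step 3: θ'=2.6250 (R=-4.0000) → pose (6.1267, -2.9567, 2.6250)
step 4: θ'=4.1250 (R=-0.2500) → pose (6.4583, -2.8779, 4.1250)
step 5: θ'=4.8750 (R=1.3333) → pose (6.2524, -3.8327, 4.8750)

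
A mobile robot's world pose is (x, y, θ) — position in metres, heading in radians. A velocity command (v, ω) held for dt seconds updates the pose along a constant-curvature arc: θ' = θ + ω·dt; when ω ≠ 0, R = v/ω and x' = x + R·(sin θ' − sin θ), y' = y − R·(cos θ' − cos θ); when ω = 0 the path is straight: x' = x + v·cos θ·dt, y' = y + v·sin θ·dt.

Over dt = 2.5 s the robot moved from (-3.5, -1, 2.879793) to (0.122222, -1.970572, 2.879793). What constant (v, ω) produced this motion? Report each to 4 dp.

Δθ = 2.879793 − 2.879793 = 0.000000
ω = Δθ/dt = 0.000000/2.5 = 0.0000
ω = 0 → v = (Δx·cos θ + Δy·sin θ)/dt = -1.5000

v = -1.5000, ω = 0.0000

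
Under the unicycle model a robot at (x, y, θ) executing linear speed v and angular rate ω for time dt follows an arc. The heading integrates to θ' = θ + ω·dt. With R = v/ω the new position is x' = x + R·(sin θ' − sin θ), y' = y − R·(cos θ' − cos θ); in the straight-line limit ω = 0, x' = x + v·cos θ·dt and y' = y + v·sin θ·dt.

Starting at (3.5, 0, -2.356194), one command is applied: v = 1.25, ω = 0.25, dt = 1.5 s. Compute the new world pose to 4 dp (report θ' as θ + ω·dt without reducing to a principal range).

θ' = -2.3562 + 0.25·1.5 = -1.9812
R = v/ω = 1.25/0.25 = 5.0000
x' = 3.5 + 5.0000·(sin -1.9812 − sin -2.3562) = 2.4507
y' = 0 − 5.0000·(cos -1.9812 − cos -2.3562) = -1.5407

(2.4507, -1.5407, -1.9812)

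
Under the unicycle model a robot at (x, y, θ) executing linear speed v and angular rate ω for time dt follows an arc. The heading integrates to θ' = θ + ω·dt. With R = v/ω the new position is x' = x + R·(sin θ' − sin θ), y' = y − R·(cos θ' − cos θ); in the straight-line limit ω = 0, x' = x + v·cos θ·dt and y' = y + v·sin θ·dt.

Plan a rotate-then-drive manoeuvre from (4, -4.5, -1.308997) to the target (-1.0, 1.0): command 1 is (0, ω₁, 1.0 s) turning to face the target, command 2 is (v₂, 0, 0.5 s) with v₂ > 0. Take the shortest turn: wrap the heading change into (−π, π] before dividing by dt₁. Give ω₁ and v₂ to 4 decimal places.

heading to target = atan2(1−-4.5, -1−4) = 2.3086
Δθ = wrap(2.3086 − -1.3090) = -2.6656; ω₁ = Δθ/dt₁ = -2.6656
distance = √((-1−4)² + (1−-4.5)²) = 7.4330; v₂ = distance/dt₂ = 14.8661

ω₁ = -2.6656, v₂ = 14.8661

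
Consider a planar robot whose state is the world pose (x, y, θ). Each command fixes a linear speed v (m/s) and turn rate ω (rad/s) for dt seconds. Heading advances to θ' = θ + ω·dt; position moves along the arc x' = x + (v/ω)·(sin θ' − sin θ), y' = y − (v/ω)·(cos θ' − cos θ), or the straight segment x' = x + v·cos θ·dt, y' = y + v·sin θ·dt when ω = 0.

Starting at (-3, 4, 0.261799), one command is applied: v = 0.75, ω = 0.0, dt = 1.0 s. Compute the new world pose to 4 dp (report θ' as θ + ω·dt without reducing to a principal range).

(-2.2756, 4.1941, 0.2618)

θ' = 0.2618 + 0.0·1.0 = 0.2618
ω = 0 → straight: x' = -3 + 0.75·cos(0.2618)·1.0 = -2.2756
y' = 4 + 0.75·sin(0.2618)·1.0 = 4.1941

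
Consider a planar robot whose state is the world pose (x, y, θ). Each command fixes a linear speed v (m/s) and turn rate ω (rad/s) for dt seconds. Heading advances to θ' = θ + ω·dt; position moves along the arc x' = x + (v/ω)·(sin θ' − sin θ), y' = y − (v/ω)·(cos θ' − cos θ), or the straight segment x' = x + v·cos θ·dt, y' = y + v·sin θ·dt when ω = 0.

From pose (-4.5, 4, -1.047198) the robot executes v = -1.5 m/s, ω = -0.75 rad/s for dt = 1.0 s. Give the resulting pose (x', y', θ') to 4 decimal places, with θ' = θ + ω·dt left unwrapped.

(-4.7169, 5.4489, -1.7972)

θ' = -1.0472 + -0.75·1.0 = -1.7972
R = v/ω = -1.5/-0.75 = 2.0000
x' = -4.5 + 2.0000·(sin -1.7972 − sin -1.0472) = -4.7169
y' = 4 − 2.0000·(cos -1.7972 − cos -1.0472) = 5.4489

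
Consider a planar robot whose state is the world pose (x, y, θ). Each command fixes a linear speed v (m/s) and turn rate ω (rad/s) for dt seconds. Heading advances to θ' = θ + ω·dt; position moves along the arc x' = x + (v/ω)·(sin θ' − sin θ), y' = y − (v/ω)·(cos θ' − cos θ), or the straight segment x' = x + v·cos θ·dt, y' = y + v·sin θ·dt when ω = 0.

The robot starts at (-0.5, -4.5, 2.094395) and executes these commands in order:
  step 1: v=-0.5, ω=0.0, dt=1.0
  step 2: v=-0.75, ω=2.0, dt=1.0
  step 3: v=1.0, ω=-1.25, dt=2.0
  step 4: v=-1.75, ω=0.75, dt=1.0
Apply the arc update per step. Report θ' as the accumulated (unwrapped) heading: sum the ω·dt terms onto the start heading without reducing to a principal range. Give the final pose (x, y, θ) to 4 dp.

(-0.4080, -6.0934, 2.3444)

step 1: θ'=2.0944 (straight) → pose (-0.2500, -4.9330, 2.0944)
step 2: θ'=4.0944 (R=-0.3750) → pose (0.3804, -4.9628, 4.0944)
step 3: θ'=1.5944 (R=-0.8000) → pose (-1.0714, -4.5181, 1.5944)
step 4: θ'=2.3444 (R=-2.3333) → pose (-0.4080, -6.0934, 2.3444)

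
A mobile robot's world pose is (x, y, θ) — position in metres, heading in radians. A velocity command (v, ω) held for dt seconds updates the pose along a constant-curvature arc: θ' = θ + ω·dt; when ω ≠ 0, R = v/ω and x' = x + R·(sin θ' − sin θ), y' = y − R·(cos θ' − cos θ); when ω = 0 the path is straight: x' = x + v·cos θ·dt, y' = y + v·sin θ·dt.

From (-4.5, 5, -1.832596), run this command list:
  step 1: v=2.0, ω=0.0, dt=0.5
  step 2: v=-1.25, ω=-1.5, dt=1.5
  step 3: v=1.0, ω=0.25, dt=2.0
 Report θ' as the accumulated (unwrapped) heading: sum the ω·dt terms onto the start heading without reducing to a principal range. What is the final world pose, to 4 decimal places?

step 1: θ'=-1.8326 (straight) → pose (-4.7588, 4.0341, -1.8326)
step 2: θ'=-4.0826 (R=0.8333) → pose (-3.2804, 4.3092, -4.0826)
step 3: θ'=-3.5826 (R=4.0000) → pose (-4.8056, 5.5706, -3.5826)

(-4.8056, 5.5706, -3.5826)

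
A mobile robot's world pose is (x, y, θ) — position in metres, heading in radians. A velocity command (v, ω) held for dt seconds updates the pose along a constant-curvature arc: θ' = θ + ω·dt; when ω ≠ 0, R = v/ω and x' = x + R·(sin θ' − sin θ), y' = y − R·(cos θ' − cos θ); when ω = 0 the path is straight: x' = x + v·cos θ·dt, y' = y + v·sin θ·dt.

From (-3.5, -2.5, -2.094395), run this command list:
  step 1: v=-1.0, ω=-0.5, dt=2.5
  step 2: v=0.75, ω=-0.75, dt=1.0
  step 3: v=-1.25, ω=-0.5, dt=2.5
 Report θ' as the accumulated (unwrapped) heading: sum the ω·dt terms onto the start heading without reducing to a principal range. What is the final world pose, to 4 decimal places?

step 1: θ'=-3.3444 (R=2.0000) → pose (-1.3651, -1.5410, -3.3444)
step 2: θ'=-4.0944 (R=-1.0000) → pose (-1.9787, -1.1409, -4.0944)
step 3: θ'=-5.3444 (R=2.5000) → pose (-1.9992, -4.0663, -5.3444)

(-1.9992, -4.0663, -5.3444)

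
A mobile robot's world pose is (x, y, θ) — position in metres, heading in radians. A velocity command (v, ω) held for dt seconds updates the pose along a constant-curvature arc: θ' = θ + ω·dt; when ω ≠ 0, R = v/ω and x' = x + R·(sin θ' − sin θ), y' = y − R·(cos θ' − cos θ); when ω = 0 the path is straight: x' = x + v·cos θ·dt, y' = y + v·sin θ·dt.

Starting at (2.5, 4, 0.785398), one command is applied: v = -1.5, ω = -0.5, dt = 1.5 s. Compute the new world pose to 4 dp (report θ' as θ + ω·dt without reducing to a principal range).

θ' = 0.7854 + -0.5·1.5 = 0.0354
R = v/ω = -1.5/-0.5 = 3.0000
x' = 2.5 + 3.0000·(sin 0.0354 − sin 0.7854) = 0.4849
y' = 4 − 3.0000·(cos 0.0354 − cos 0.7854) = 3.1232

(0.4849, 3.1232, 0.0354)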